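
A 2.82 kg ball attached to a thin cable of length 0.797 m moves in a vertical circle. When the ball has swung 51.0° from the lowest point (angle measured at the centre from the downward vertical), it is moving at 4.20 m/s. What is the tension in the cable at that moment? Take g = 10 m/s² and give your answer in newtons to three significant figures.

Take the radial direction toward the centre of the circle as positive. The component of the weight along the string toward the centre is −mg cos φ (φ measured from the bottom), so Newton's second law along the string gives T − mg cos φ = m v²/r.
cos 51.0° = 0.6293, so T = m(v²/r + g cos φ) = 2.82 × ((4.20)²/0.797 + 10.0 × 0.6293) = 2.82 × (22.13 + (6.293)) = 2.82 × 28.43 = 80.16 N.

80.2 N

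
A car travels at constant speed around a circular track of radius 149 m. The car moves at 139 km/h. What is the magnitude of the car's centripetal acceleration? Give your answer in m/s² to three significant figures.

v = 139 km/h = 139/3.6 = 38.61 m/s.
a_c = v²/r = (38.61)²/149 = 1491/149 = 10.01 m/s².

10.0 m/s²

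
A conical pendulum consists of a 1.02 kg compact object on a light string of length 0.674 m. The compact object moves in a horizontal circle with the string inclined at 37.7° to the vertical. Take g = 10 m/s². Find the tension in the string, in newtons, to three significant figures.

12.9 N

Vertically the bob has no acceleration, so T cosθ = mg.
T = mg/cosθ = 1.02 × 10.0 / cos 37.7° = 10.20/0.7912 = 12.89 N.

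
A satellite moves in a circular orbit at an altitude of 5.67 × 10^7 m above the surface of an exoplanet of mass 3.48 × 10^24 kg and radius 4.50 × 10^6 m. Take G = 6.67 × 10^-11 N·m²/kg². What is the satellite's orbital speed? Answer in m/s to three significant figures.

1950 m/s

Orbital radius r = R + h = 4.50 × 10^6 + 5.67 × 10^7 = 6.120 × 10^7 m.
Gravity supplies the centripetal force: G M m / r² = m v² / r, so v = √(GM/r).
v = √(6.67 × 10^-11 × 3.48 × 10^24 / 6.120 × 10^7) = √(3.793 × 10^6) = 1947 m/s.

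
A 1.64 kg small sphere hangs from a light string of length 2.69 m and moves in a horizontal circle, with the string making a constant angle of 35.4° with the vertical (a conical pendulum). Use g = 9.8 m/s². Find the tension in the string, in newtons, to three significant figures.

Vertically the bob has no acceleration, so T cosθ = mg.
T = mg/cosθ = 1.64 × 9.8 / cos 35.4° = 16.07/0.8151 = 19.72 N.

19.7 N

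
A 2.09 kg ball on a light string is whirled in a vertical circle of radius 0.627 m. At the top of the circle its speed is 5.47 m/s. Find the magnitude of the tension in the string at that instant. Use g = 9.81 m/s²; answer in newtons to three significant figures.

79.2 N

At the top, both T and the weight mg point inward (toward the centre), so T + mg = mv²/r.
T = m(v²/r − g) = 2.09 × ((5.47)²/0.627 − 9.81) = 2.09 × (47.72 − 9.81) = 2.09 × 37.91 = 79.23 N.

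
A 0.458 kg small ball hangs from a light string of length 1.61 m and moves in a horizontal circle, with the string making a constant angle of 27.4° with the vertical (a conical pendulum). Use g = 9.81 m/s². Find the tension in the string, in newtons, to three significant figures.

5.06 N

Vertically the bob has no acceleration, so T cosθ = mg.
T = mg/cosθ = 0.458 × 9.81 / cos 27.4° = 4.493/0.8878 = 5.061 N.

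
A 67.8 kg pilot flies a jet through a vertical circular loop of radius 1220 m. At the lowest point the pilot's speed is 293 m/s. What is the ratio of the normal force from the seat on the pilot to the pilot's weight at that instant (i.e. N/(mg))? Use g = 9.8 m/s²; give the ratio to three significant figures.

At the bottom, N − mg = mv²/r, so N = m(v²/r + g) and N/(mg) = v²/(rg) + 1 = (293)²/(1220 × 9.8) + 1 = 7.180 + 1 = 8.180.

8.18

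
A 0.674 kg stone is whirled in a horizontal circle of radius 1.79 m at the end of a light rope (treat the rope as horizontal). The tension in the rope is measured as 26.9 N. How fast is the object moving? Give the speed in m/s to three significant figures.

T = m v²/r ⇒ v = √(T r / m) = √(26.9 × 1.79 / 0.674) = √71.44 = 8.452 m/s.

8.45 m/s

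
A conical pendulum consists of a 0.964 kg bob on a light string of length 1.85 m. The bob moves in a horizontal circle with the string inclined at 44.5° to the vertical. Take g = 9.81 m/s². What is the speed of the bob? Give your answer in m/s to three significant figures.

The radius of the circle is r = L sinθ = 1.85 × sin 44.5° = 1.297 m.
Horizontally T sinθ = mv²/r and vertically T cosθ = mg, so tanθ = v²/(rg).
v = √(r g tanθ) = √(1.297 × 9.81 × 0.9827) = √12.50 = 3.536 m/s.

3.54 m/s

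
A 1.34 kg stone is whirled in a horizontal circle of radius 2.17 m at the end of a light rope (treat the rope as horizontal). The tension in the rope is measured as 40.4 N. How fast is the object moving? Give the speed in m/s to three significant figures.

8.09 m/s

T = m v²/r ⇒ v = √(T r / m) = √(40.4 × 2.17 / 1.34) = √65.42 = 8.089 m/s.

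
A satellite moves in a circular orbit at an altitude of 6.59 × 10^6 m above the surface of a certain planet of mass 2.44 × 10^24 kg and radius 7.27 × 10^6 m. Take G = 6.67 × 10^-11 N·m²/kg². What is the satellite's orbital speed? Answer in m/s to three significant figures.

Orbital radius r = R + h = 7.27 × 10^6 + 6.59 × 10^6 = 1.386 × 10^7 m.
Gravity supplies the centripetal force: G M m / r² = m v² / r, so v = √(GM/r).
v = √(6.67 × 10^-11 × 2.44 × 10^24 / 1.386 × 10^7) = √(1.174 × 10^7) = 3427 m/s.

3430 m/s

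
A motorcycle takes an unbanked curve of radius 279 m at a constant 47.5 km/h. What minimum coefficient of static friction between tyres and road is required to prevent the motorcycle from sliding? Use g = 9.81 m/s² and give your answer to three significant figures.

v = 47.5/3.6 = 13.19 m/s.
Friction provides the centripetal force: μ_s m g = m v²/r, so μ_s = v²/(g r) = (13.19)²/(9.81 × 279) = 174.1/2737 = 0.06361.

0.0636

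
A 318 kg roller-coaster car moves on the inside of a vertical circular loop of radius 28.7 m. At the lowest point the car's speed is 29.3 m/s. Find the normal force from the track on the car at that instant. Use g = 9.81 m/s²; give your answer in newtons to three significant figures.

12600 N

At the lowest point, N points up (toward the centre) and the weight mg points down (away from the centre), so the net inward force is N − mg = mv²/r.
N = m(v²/r + g) = 318 × ((29.3)²/28.7 + 9.81) = 318 × (29.91 + 9.81) = 318 × 39.72 = 12630 N.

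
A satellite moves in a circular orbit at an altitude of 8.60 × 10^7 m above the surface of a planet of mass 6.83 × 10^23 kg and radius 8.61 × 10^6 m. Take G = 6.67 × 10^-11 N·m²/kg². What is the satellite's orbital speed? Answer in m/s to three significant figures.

694 m/s

Orbital radius r = R + h = 8.61 × 10^6 + 8.60 × 10^7 = 9.461 × 10^7 m.
Gravity supplies the centripetal force: G M m / r² = m v² / r, so v = √(GM/r).
v = √(6.67 × 10^-11 × 6.83 × 10^23 / 9.461 × 10^7) = √(481500) = 693.9 m/s.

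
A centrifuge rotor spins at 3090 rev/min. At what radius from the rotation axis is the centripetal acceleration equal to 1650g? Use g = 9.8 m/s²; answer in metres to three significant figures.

0.154 m

ω = 3090 rev/min × 2π/60 = 323.6 rad/s.
a_c = ω²r = 1650g ⇒ r = 1650 × 9.8 / (323.6)² = 16170/104700 = 0.1544 m.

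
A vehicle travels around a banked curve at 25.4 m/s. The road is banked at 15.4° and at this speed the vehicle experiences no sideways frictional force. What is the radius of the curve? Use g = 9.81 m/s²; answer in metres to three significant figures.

Frictionless banking: tanθ = v²/(rg), so r = v²/(g tanθ).
r = (25.4)²/(9.81 × tan 15.4°) = 645.2/(9.81 × 0.2754) = 645.2/2.702 = 238.8 m.

239 m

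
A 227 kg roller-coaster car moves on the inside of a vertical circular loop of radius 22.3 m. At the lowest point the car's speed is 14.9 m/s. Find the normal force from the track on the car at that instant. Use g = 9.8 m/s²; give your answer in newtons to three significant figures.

At the lowest point, N points up (toward the centre) and the weight mg points down (away from the centre), so the net inward force is N − mg = mv²/r.
N = m(v²/r + g) = 227 × ((14.9)²/22.3 + 9.8) = 227 × (9.956 + 9.8) = 227 × 19.76 = 4485 N.

4480 N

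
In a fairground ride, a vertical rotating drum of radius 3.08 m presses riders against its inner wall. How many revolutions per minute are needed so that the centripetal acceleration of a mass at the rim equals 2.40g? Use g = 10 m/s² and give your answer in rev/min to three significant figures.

Require ω²r = 2.40g, so ω = √(2.40 × 10.0/3.08) = 2.791 rad/s.
In rev/min: ω × 60/(2π) = 2.791 × 60/(2π) = 26.66 rev/min.

26.7 rev/min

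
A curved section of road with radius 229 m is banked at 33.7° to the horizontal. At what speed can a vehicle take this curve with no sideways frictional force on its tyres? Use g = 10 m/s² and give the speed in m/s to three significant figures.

39.1 m/s

On a frictionless banked curve, N sinθ = mv²/r and N cosθ = mg, so tanθ = v²/(rg).
v = √(r g tanθ) = √(229 × 10.0 × tan 33.7°) = √(229 × 10.0 × 0.6669) = √1527 = 39.08 m/s.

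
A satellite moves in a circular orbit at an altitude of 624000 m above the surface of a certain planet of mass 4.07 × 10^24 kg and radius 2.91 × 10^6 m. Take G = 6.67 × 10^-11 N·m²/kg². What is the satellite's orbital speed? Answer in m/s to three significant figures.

Orbital radius r = R + h = 2.91 × 10^6 + 624000 = 3.534 × 10^6 m.
Gravity supplies the centripetal force: G M m / r² = m v² / r, so v = √(GM/r).
v = √(6.67 × 10^-11 × 4.07 × 10^24 / 3.534 × 10^6) = √(7.682 × 10^7) = 8764 m/s.

8760 m/s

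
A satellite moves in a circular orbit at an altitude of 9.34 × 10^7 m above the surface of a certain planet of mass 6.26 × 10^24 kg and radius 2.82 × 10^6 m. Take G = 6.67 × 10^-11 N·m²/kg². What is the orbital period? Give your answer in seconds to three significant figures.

r = R + h = 2.82 × 10^6 + 9.34 × 10^7 = 9.622 × 10^7 m. Gravity provides the centripetal force: G M m / r² = m v² / r ⇒ v = √(GM/r) = 2083 m/s.
T = 2πr/v = 2π × 9.622 × 10^7 / 2083 = 290200 s.

290000 s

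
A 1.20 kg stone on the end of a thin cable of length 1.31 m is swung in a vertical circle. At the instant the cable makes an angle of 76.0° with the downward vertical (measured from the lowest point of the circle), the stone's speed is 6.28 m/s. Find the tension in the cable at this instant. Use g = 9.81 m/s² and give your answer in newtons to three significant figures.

39.0 N

Take the radial direction toward the centre of the circle as positive. The component of the weight along the string toward the centre is −mg cos φ (φ measured from the bottom), so Newton's second law along the string gives T − mg cos φ = m v²/r.
cos 76.0° = 0.2419, so T = m(v²/r + g cos φ) = 1.20 × ((6.28)²/1.31 + 9.81 × 0.2419) = 1.20 × (30.11 + (2.373)) = 1.20 × 32.48 = 38.97 N.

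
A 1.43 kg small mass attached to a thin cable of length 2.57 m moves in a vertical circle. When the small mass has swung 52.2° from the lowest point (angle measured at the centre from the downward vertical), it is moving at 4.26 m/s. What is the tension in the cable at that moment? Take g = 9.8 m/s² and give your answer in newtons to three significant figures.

Take the radial direction toward the centre of the circle as positive. The component of the weight along the string toward the centre is −mg cos φ (φ measured from the bottom), so Newton's second law along the string gives T − mg cos φ = m v²/r.
cos 52.2° = 0.6129, so T = m(v²/r + g cos φ) = 1.43 × ((4.26)²/2.57 + 9.8 × 0.6129) = 1.43 × (7.061 + (6.006)) = 1.43 × 13.07 = 18.69 N.

18.7 N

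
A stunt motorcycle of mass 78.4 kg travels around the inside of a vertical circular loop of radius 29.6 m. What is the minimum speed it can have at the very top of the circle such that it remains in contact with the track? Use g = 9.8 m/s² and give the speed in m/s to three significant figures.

17.0 m/s

At the highest point the centre is directly below, so both the weight and N act inward: N + mg = mv²/r.
At minimum speed N → 0, so mg = mv_min²/r ⇒ v_min = √(g r) = √(9.8 × 29.6) = 17.03 m/s.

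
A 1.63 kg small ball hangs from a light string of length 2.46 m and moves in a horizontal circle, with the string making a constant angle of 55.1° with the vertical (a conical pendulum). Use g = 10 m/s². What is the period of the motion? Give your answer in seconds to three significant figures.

2.36 s

r = L sinθ = 2.018 m. From T sinθ = mω²r and T cosθ = mg: tanθ = ω²r/g, so ω² = g tanθ / r = g/(L cosθ).
ω = √(g/(L cosθ)) = √(10.0/(2.46 × 0.5721)) = √7.105 = 2.666 rad/s.
Period = 2π/ω = 2.357 s.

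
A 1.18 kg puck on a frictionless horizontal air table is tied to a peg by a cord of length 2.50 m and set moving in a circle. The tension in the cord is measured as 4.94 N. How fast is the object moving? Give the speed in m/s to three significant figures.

3.24 m/s

T = m v²/r ⇒ v = √(T r / m) = √(4.94 × 2.50 / 1.18) = √10.47 = 3.235 m/s.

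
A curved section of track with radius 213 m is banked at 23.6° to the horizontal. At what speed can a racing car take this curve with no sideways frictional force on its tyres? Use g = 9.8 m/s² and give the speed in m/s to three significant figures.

On a frictionless banked curve, N sinθ = mv²/r and N cosθ = mg, so tanθ = v²/(rg).
v = √(r g tanθ) = √(213 × 9.8 × tan 23.6°) = √(213 × 9.8 × 0.4369) = √912.0 = 30.20 m/s.

30.2 m/s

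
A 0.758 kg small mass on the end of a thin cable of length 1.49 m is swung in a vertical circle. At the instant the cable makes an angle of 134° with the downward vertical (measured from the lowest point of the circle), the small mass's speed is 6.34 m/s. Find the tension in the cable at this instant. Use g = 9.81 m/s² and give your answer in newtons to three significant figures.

15.3 N

Take the radial direction toward the centre of the circle as positive. The component of the weight along the string toward the centre is −mg cos φ (φ measured from the bottom), so Newton's second law along the string gives T − mg cos φ = m v²/r.
cos 134° = -0.6947, so T = m(v²/r + g cos φ) = 0.758 × ((6.34)²/1.49 + 9.81 × -0.6947) = 0.758 × (26.98 + (-6.815)) = 0.758 × 20.16 = 15.28 N.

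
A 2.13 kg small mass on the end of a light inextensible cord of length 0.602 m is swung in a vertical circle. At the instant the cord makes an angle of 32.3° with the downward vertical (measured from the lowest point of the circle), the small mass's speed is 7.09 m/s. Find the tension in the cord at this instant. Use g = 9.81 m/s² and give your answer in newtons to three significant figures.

Take the radial direction toward the centre of the circle as positive. The component of the weight along the string toward the centre is −mg cos φ (φ measured from the bottom), so Newton's second law along the string gives T − mg cos φ = m v²/r.
cos 32.3° = 0.8453, so T = m(v²/r + g cos φ) = 2.13 × ((7.09)²/0.602 + 9.81 × 0.8453) = 2.13 × (83.50 + (8.292)) = 2.13 × 91.79 = 195.5 N.

196 N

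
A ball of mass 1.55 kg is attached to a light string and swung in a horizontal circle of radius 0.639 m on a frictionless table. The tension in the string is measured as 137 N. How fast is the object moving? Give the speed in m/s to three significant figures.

T = m v²/r ⇒ v = √(T r / m) = √(137 × 0.639 / 1.55) = √56.48 = 7.515 m/s.

7.52 m/s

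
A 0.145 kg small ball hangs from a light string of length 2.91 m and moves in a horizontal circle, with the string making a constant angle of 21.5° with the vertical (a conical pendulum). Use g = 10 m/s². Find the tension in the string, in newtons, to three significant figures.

Vertically the bob has no acceleration, so T cosθ = mg.
T = mg/cosθ = 0.145 × 10.0 / cos 21.5° = 1.450/0.9304 = 1.558 N.

1.56 N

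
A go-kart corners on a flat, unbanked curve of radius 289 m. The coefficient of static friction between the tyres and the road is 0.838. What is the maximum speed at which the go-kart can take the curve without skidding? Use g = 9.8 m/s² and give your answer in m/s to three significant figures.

The only inward force on a level bend is static friction, so at the limit f_s = μ_s N = μ_s m g = m v²/r.
Mass cancels: v_max = √(μ_s g r) = √(0.838 × 9.8 × 289) = √2373 = 48.72 m/s.

48.7 m/s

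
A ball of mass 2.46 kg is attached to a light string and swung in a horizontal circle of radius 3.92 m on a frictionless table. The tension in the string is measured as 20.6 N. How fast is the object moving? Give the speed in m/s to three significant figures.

5.73 m/s

T = m v²/r ⇒ v = √(T r / m) = √(20.6 × 3.92 / 2.46) = √32.83 = 5.729 m/s.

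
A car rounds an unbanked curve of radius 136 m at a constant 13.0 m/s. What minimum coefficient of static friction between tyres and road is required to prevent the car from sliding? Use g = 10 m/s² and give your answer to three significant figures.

Friction provides the centripetal force: μ_s m g = m v²/r, so μ_s = v²/(g r) = (13.00)²/(10.0 × 136) = 169.0/1360 = 0.1243.

0.124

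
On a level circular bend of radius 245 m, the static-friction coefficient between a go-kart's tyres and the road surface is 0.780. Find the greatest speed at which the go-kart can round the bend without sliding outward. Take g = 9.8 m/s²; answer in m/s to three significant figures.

The only inward force on a level bend is static friction, so at the limit f_s = μ_s N = μ_s m g = m v²/r.
Mass cancels: v_max = √(μ_s g r) = √(0.780 × 9.8 × 245) = √1873 = 43.28 m/s.

43.3 m/s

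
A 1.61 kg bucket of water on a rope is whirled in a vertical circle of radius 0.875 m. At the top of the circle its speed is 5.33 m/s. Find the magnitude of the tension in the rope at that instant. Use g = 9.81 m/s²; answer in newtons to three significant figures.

36.5 N

At the top, both T and the weight mg point inward (toward the centre), so T + mg = mv²/r.
T = m(v²/r − g) = 1.61 × ((5.33)²/0.875 − 9.81) = 1.61 × (32.47 − 9.81) = 1.61 × 22.66 = 36.48 N.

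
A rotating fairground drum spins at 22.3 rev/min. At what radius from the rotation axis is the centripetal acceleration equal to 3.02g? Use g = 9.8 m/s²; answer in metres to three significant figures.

5.43 m

ω = 22.3 rev/min × 2π/60 = 2.335 rad/s.
a_c = ω²r = 3.02g ⇒ r = 3.02 × 9.8 / (2.335)² = 29.60/5.453 = 5.427 m.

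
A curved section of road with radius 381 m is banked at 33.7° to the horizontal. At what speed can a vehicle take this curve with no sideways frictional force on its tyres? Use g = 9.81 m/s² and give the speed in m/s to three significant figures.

49.9 m/s

On a frictionless banked curve, N sinθ = mv²/r and N cosθ = mg, so tanθ = v²/(rg).
v = √(r g tanθ) = √(381 × 9.81 × tan 33.7°) = √(381 × 9.81 × 0.6669) = √2493 = 49.93 m/s.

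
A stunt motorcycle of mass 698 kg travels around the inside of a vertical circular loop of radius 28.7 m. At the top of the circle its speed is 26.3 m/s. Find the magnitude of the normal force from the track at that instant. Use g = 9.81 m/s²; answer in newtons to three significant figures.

At the top, both N and the weight mg point inward (toward the centre), so N + mg = mv²/r.
N = m(v²/r − g) = 698 × ((26.3)²/28.7 − 9.81) = 698 × (24.10 − 9.81) = 698 × 14.29 = 9975 N.

9970 N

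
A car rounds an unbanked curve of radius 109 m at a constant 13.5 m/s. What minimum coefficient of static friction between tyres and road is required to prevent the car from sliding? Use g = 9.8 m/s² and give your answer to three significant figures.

Friction provides the centripetal force: μ_s m g = m v²/r, so μ_s = v²/(g r) = (13.50)²/(9.8 × 109) = 182.2/1068 = 0.1706.

0.171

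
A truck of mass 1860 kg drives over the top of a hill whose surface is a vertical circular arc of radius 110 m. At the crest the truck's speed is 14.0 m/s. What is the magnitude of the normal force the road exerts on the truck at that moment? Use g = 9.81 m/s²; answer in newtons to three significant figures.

14900 N

At the crest the centripetal acceleration points downward (toward the centre of the arc), so mg − N = mv²/r.
N = m(g − v²/r) = 1860 × (9.81 − (14.0)²/110) = 1860 × (9.81 − 1.782) = 1860 × 8.028 = 14930 N.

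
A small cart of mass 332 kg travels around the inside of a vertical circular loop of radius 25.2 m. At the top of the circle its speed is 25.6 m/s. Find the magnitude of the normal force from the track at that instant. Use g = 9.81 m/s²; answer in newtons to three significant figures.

5380 N

At the top, both N and the weight mg point inward (toward the centre), so N + mg = mv²/r.
N = m(v²/r − g) = 332 × ((25.6)²/25.2 − 9.81) = 332 × (26.01 − 9.81) = 332 × 16.20 = 5377 N.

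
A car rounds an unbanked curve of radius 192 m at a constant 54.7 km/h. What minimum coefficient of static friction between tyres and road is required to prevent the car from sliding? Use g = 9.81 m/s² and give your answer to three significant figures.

0.123

v = 54.7/3.6 = 15.19 m/s.
Friction provides the centripetal force: μ_s m g = m v²/r, so μ_s = v²/(g r) = (15.19)²/(9.81 × 192) = 230.9/1884 = 0.1226.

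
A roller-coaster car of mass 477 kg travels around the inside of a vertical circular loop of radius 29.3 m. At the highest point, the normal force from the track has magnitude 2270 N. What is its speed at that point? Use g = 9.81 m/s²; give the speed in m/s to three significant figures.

20.7 m/s

At the top, N + mg = mv²/r, so v = √(r(N/m + g)) = √(29.3 × (2270/477 + 9.81)) = √(29.3 × 14.57) = √426.9 = 20.66 m/s.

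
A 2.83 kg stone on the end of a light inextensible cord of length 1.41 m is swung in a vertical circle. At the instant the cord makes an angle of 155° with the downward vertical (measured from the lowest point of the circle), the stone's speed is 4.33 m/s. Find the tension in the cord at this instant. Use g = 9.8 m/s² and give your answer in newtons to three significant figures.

Take the radial direction toward the centre of the circle as positive. The component of the weight along the string toward the centre is −mg cos φ (φ measured from the bottom), so Newton's second law along the string gives T − mg cos φ = m v²/r.
cos 155° = -0.9063, so T = m(v²/r + g cos φ) = 2.83 × ((4.33)²/1.41 + 9.8 × -0.9063) = 2.83 × (13.30 + (-8.882)) = 2.83 × 4.415 = 12.50 N.

12.5 N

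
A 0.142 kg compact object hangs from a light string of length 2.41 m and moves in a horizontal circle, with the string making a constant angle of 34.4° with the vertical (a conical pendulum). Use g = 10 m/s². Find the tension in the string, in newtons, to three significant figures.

1.72 N

Vertically the bob has no acceleration, so T cosθ = mg.
T = mg/cosθ = 0.142 × 10.0 / cos 34.4° = 1.420/0.8251 = 1.721 N.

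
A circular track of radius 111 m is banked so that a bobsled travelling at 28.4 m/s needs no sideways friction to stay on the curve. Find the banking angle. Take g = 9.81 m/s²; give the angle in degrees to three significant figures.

36.5°

For a frictionless banked turn: horizontally N sinθ = mv²/r and vertically N cosθ = mg.
Dividing: tanθ = v²/(r g) = (28.4)²/(111 × 9.81) = 806.6/1089 = 0.7407.
θ = arctan(0.7407) = 36.53°.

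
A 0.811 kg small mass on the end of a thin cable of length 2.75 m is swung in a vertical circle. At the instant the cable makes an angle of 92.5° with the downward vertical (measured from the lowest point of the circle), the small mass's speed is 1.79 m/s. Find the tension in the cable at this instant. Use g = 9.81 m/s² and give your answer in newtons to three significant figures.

Take the radial direction toward the centre of the circle as positive. The component of the weight along the string toward the centre is −mg cos φ (φ measured from the bottom), so Newton's second law along the string gives T − mg cos φ = m v²/r.
cos 92.5° = -0.04362, so T = m(v²/r + g cos φ) = 0.811 × ((1.79)²/2.75 + 9.81 × -0.04362) = 0.811 × (1.165 + (-0.4279)) = 0.811 × 0.7372 = 0.5979 N.

0.598 N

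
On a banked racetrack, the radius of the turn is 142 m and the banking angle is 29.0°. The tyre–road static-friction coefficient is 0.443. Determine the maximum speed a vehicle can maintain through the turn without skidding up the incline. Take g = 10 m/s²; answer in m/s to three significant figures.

At the maximum speed, friction acts down the slope at its limiting value f = μN. Radially (horizontal, toward centre): N sinθ + μN cosθ = mv²/r. Vertically: N cosθ − μN sinθ = mg.
Dividing: v² = r g (sinθ + μcosθ)/(cosθ − μsinθ).
sinθ + μcosθ = 0.4848 + 0.443×0.8746 = 0.8723; cosθ − μsinθ = 0.8746 − 0.443×0.4848 = 0.6598.
v² = 142 × 10.0 × 0.8723/0.6598 = 1877 m²/s², so v = 43.33 m/s.

43.3 m/s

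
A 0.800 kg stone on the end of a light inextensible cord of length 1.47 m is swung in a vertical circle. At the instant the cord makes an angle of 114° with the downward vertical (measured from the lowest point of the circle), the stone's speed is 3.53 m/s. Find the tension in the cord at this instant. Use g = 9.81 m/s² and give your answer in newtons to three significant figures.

Take the radial direction toward the centre of the circle as positive. The component of the weight along the string toward the centre is −mg cos φ (φ measured from the bottom), so Newton's second law along the string gives T − mg cos φ = m v²/r.
cos 114° = -0.4067, so T = m(v²/r + g cos φ) = 0.800 × ((3.53)²/1.47 + 9.81 × -0.4067) = 0.800 × (8.477 + (-3.990)) = 0.800 × 4.487 = 3.589 N.

3.59 N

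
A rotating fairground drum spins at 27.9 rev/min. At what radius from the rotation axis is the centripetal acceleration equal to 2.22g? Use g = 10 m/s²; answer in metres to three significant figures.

2.60 m

ω = 27.9 rev/min × 2π/60 = 2.922 rad/s.
a_c = ω²r = 2.22g ⇒ r = 2.22 × 10.0 / (2.922)² = 22.20/8.536 = 2.601 m.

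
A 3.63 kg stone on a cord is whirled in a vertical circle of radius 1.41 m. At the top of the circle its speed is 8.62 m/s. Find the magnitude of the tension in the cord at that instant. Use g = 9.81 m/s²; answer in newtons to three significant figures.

At the top, both T and the weight mg point inward (toward the centre), so T + mg = mv²/r.
T = m(v²/r − g) = 3.63 × ((8.62)²/1.41 − 9.81) = 3.63 × (52.70 − 9.81) = 3.63 × 42.89 = 155.7 N.

156 N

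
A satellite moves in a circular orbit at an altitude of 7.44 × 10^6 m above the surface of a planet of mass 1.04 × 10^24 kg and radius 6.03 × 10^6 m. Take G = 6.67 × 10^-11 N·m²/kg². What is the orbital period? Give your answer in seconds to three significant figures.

37300 s

r = R + h = 6.03 × 10^6 + 7.44 × 10^6 = 1.347 × 10^7 m. Gravity provides the centripetal force: G M m / r² = m v² / r ⇒ v = √(GM/r) = 2269 m/s.
T = 2πr/v = 2π × 1.347 × 10^7 / 2269 = 37300 s.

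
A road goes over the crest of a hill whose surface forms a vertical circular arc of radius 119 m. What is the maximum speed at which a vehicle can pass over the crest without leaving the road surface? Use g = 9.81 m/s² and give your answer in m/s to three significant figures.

At the crest the centre of the circle is below the vehicle, so the net downward (centripetal) force is mg − N = mv²/r.
The vehicle leaves the road when N → 0, giving v_max = √(g r) = √(9.81 × 119) = 34.17 m/s.

34.2 m/s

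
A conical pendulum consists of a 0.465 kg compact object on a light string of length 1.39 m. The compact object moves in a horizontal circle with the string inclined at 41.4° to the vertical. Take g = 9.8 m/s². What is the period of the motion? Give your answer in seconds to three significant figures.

2.05 s

r = L sinθ = 0.9192 m. From T sinθ = mω²r and T cosθ = mg: tanθ = ω²r/g, so ω² = g tanθ / r = g/(L cosθ).
ω = √(g/(L cosθ)) = √(9.8/(1.39 × 0.7501)) = √9.399 = 3.066 rad/s.
Period = 2π/ω = 2.049 s.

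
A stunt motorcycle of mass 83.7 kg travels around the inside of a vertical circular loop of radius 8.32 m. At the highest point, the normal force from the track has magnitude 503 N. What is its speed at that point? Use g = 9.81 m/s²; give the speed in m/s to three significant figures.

At the top, N + mg = mv²/r, so v = √(r(N/m + g)) = √(8.32 × (503/83.7 + 9.81)) = √(8.32 × 15.82) = √131.6 = 11.47 m/s.

11.5 m/s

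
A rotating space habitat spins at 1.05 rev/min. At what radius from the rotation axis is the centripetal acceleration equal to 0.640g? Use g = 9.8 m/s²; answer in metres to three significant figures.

519 m

ω = 1.05 rev/min × 2π/60 = 0.1100 rad/s.
a_c = ω²r = 0.640g ⇒ r = 0.640 × 9.8 / (0.1100)² = 6.272/0.01209 = 518.8 m.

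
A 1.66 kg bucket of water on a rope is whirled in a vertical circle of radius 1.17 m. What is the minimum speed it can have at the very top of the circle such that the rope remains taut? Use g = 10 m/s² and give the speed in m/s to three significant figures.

3.42 m/s

At the top, both weight mg and T point toward the centre: T + mg = mv²/r.
At minimum speed T → 0, so mg = mv_min²/r ⇒ v_min = √(g r) = √(10.0 × 1.17) = 3.421 m/s.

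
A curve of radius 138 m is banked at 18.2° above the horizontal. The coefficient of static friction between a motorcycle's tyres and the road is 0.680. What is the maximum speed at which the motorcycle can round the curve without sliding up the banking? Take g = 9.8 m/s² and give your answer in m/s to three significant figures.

41.9 m/s

At the maximum speed, friction acts down the slope at its limiting value f = μN. Radially (horizontal, toward centre): N sinθ + μN cosθ = mv²/r. Vertically: N cosθ − μN sinθ = mg.
Dividing: v² = r g (sinθ + μcosθ)/(cosθ − μsinθ).
sinθ + μcosθ = 0.3123 + 0.680×0.9500 = 0.9583; cosθ − μsinθ = 0.9500 − 0.680×0.3123 = 0.7376.
v² = 138 × 9.8 × 0.9583/0.7376 = 1757 m²/s², so v = 41.92 m/s.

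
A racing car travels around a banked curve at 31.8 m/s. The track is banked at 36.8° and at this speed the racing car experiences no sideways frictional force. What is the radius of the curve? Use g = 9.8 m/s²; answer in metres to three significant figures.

Frictionless banking: tanθ = v²/(rg), so r = v²/(g tanθ).
r = (31.8)²/(9.8 × tan 36.8°) = 1011/(9.8 × 0.7481) = 1011/7.331 = 137.9 m.

138 m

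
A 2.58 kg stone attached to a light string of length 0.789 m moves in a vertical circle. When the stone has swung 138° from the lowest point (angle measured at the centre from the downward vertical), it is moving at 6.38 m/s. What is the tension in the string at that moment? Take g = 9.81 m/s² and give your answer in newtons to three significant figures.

Take the radial direction toward the centre of the circle as positive. The component of the weight along the string toward the centre is −mg cos φ (φ measured from the bottom), so Newton's second law along the string gives T − mg cos φ = m v²/r.
cos 138° = -0.7431, so T = m(v²/r + g cos φ) = 2.58 × ((6.38)²/0.789 + 9.81 × -0.7431) = 2.58 × (51.59 + (-7.290)) = 2.58 × 44.30 = 114.3 N.

114 N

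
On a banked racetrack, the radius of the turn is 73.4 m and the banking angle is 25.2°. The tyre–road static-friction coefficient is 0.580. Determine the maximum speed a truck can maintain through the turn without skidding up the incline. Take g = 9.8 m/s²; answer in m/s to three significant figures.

32.2 m/s

At the maximum speed, friction acts down the slope at its limiting value f = μN. Radially (horizontal, toward centre): N sinθ + μN cosθ = mv²/r. Vertically: N cosθ − μN sinθ = mg.
Dividing: v² = r g (sinθ + μcosθ)/(cosθ − μsinθ).
sinθ + μcosθ = 0.4258 + 0.580×0.9048 = 0.9506; cosθ − μsinθ = 0.9048 − 0.580×0.4258 = 0.6579.
v² = 73.4 × 9.8 × 0.9506/0.6579 = 1039 m²/s², so v = 32.24 m/s.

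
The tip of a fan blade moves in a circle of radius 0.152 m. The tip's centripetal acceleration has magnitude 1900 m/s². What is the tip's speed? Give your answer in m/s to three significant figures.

a_c = v²/r ⇒ v = √(a_c · r) = √(1900 × 0.152) = √288.8 = 16.99 m/s.

17.0 m/s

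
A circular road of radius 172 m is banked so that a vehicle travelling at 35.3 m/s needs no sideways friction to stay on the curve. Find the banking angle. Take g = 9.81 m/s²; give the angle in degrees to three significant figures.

36.4°

With no friction, the horizontal component of the normal force provides the centripetal force: N sinθ = mv²/r, while N cosθ = mg vertically.
Dividing: tanθ = v²/(r g) = (35.3)²/(172 × 9.81) = 1246/1687 = 0.7385.
θ = arctan(0.7385) = 36.45°.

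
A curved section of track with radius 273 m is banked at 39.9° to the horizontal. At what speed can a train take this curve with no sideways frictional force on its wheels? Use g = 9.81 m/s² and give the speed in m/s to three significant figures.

47.3 m/s

On a frictionless banked curve, N sinθ = mv²/r and N cosθ = mg, so tanθ = v²/(rg).
v = √(r g tanθ) = √(273 × 9.81 × tan 39.9°) = √(273 × 9.81 × 0.8361) = √2239 = 47.32 m/s.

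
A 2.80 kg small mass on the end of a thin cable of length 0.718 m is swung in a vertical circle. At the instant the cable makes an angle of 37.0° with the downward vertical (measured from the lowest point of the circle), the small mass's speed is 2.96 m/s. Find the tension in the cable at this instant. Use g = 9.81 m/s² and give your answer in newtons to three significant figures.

56.1 N

Take the radial direction toward the centre of the circle as positive. The component of the weight along the string toward the centre is −mg cos φ (φ measured from the bottom), so Newton's second law along the string gives T − mg cos φ = m v²/r.
cos 37.0° = 0.7986, so T = m(v²/r + g cos φ) = 2.80 × ((2.96)²/0.718 + 9.81 × 0.7986) = 2.80 × (12.20 + (7.835)) = 2.80 × 20.04 = 56.10 N.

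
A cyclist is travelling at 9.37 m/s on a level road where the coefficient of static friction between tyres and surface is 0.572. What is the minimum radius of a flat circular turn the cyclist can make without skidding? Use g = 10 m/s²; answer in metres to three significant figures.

At the limit, μ_s m g = m v²/r, so r_min = v²/(μ_s g) = (9.37)²/(0.572 × 10.0) = 87.80/5.720 = 15.35 m.

15.3 m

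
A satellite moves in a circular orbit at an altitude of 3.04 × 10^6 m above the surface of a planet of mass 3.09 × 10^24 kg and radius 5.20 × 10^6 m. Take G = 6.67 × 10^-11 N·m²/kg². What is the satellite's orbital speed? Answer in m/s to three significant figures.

5000 m/s

Orbital radius r = R + h = 5.20 × 10^6 + 3.04 × 10^6 = 8.240 × 10^6 m.
Gravity supplies the centripetal force: G M m / r² = m v² / r, so v = √(GM/r).
v = √(6.67 × 10^-11 × 3.09 × 10^24 / 8.240 × 10^6) = √(2.501 × 10^7) = 5001 m/s.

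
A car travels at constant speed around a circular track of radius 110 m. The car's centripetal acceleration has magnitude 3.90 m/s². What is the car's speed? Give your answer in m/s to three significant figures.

a_c = v²/r ⇒ v = √(a_c · r) = √(3.90 × 110) = √429.0 = 20.71 m/s.

20.7 m/s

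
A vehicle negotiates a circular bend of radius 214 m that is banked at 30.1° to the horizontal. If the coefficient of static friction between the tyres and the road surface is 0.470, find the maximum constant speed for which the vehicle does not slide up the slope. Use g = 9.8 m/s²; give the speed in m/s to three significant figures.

At the maximum speed, friction acts down the slope at its limiting value f = μN. Radially (horizontal, toward centre): N sinθ + μN cosθ = mv²/r. Vertically: N cosθ − μN sinθ = mg.
Dividing: v² = r g (sinθ + μcosθ)/(cosθ − μsinθ).
sinθ + μcosθ = 0.5015 + 0.470×0.8652 = 0.9081; cosθ − μsinθ = 0.8652 − 0.470×0.5015 = 0.6294.
v² = 214 × 9.8 × 0.9081/0.6294 = 3026 m²/s², so v = 55.01 m/s.

55.0 m/s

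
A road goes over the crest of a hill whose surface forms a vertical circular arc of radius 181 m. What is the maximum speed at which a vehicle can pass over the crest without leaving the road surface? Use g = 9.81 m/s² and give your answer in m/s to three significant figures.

42.1 m/s

At the crest the centre of the circle is below the vehicle, so the net downward (centripetal) force is mg − N = mv²/r.
The vehicle leaves the road when N → 0, giving v_max = √(g r) = √(9.81 × 181) = 42.14 m/s.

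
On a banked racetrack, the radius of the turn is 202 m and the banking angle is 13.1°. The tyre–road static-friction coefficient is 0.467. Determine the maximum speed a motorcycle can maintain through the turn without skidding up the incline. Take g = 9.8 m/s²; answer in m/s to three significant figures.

At the maximum speed, friction acts down the slope at its limiting value f = μN. Radially (horizontal, toward centre): N sinθ + μN cosθ = mv²/r. Vertically: N cosθ − μN sinθ = mg.
Dividing: v² = r g (sinθ + μcosθ)/(cosθ − μsinθ).
sinθ + μcosθ = 0.2267 + 0.467×0.9740 = 0.6815; cosθ − μsinθ = 0.9740 − 0.467×0.2267 = 0.8681.
v² = 202 × 9.8 × 0.6815/0.8681 = 1554 m²/s², so v = 39.42 m/s.

39.4 m/s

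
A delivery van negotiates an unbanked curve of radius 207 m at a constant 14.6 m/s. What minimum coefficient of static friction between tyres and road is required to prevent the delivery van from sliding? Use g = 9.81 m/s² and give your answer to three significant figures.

Friction provides the centripetal force: μ_s m g = m v²/r, so μ_s = v²/(g r) = (14.60)²/(9.81 × 207) = 213.2/2031 = 0.1050.

0.105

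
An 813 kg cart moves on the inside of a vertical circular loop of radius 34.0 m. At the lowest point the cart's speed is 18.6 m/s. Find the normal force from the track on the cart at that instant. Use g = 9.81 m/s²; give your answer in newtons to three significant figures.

At the lowest point, N points up (toward the centre) and the weight mg points down (away from the centre), so the net inward force is N − mg = mv²/r.
N = m(v²/r + g) = 813 × ((18.6)²/34.0 + 9.81) = 813 × (10.18 + 9.81) = 813 × 19.99 = 16250 N.

16200 N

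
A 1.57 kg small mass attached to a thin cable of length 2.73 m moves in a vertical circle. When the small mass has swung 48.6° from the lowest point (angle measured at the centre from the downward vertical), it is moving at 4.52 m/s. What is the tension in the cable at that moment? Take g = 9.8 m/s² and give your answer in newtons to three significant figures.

Take the radial direction toward the centre of the circle as positive. The component of the weight along the string toward the centre is −mg cos φ (φ measured from the bottom), so Newton's second law along the string gives T − mg cos φ = m v²/r.
cos 48.6° = 0.6613, so T = m(v²/r + g cos φ) = 1.57 × ((4.52)²/2.73 + 9.8 × 0.6613) = 1.57 × (7.484 + (6.481)) = 1.57 × 13.96 = 21.92 N.

21.9 N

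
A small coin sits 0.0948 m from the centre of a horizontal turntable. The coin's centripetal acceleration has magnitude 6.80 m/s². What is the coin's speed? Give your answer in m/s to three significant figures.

0.803 m/s

a_c = v²/r ⇒ v = √(a_c · r) = √(6.80 × 0.0948) = √0.6446 = 0.8029 m/s.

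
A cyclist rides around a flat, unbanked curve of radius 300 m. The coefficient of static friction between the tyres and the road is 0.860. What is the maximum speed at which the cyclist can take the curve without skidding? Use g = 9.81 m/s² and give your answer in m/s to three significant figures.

50.3 m/s

The only inward force on a level bend is static friction, so at the limit f_s = μ_s N = μ_s m g = m v²/r.
Mass cancels: v_max = √(μ_s g r) = √(0.860 × 9.81 × 300) = √2531 = 50.31 m/s.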